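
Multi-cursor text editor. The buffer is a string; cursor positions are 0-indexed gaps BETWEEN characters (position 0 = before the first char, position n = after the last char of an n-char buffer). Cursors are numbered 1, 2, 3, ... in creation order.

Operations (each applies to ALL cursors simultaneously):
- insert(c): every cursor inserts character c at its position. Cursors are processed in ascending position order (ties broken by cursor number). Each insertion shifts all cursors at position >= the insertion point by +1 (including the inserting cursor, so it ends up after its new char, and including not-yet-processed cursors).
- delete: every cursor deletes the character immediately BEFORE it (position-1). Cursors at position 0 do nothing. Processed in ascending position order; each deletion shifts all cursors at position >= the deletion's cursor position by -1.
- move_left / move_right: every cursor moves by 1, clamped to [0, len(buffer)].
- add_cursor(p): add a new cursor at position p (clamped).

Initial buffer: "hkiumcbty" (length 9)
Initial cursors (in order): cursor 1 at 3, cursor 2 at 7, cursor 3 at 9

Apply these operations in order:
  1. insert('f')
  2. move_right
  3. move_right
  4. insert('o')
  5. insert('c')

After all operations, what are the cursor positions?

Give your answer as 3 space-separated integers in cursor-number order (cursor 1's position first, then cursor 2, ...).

After op 1 (insert('f')): buffer="hkifumcbftyf" (len 12), cursors c1@4 c2@9 c3@12, authorship ...1....2..3
After op 2 (move_right): buffer="hkifumcbftyf" (len 12), cursors c1@5 c2@10 c3@12, authorship ...1....2..3
After op 3 (move_right): buffer="hkifumcbftyf" (len 12), cursors c1@6 c2@11 c3@12, authorship ...1....2..3
After op 4 (insert('o')): buffer="hkifumocbftyofo" (len 15), cursors c1@7 c2@13 c3@15, authorship ...1..1..2..233
After op 5 (insert('c')): buffer="hkifumoccbftyocfoc" (len 18), cursors c1@8 c2@15 c3@18, authorship ...1..11..2..22333

Answer: 8 15 18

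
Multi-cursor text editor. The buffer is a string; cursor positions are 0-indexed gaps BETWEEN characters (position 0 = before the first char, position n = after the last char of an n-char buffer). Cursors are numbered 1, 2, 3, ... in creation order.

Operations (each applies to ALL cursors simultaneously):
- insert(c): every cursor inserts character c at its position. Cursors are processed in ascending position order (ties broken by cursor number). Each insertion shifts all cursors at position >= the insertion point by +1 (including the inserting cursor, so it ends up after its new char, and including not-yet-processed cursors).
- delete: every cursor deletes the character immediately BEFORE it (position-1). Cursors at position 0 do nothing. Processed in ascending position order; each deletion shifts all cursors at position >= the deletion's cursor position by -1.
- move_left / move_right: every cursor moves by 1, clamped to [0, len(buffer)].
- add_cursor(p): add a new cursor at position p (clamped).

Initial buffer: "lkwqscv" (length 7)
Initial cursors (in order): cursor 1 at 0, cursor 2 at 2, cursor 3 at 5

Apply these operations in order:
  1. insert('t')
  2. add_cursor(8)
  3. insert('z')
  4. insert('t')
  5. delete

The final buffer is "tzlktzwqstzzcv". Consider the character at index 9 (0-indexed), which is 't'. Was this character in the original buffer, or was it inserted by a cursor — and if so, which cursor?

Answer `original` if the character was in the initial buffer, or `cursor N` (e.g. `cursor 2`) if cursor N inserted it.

Answer: cursor 3

Derivation:
After op 1 (insert('t')): buffer="tlktwqstcv" (len 10), cursors c1@1 c2@4 c3@8, authorship 1..2...3..
After op 2 (add_cursor(8)): buffer="tlktwqstcv" (len 10), cursors c1@1 c2@4 c3@8 c4@8, authorship 1..2...3..
After op 3 (insert('z')): buffer="tzlktzwqstzzcv" (len 14), cursors c1@2 c2@6 c3@12 c4@12, authorship 11..22...334..
After op 4 (insert('t')): buffer="tztlktztwqstzzttcv" (len 18), cursors c1@3 c2@8 c3@16 c4@16, authorship 111..222...33434..
After op 5 (delete): buffer="tzlktzwqstzzcv" (len 14), cursors c1@2 c2@6 c3@12 c4@12, authorship 11..22...334..
Authorship (.=original, N=cursor N): 1 1 . . 2 2 . . . 3 3 4 . .
Index 9: author = 3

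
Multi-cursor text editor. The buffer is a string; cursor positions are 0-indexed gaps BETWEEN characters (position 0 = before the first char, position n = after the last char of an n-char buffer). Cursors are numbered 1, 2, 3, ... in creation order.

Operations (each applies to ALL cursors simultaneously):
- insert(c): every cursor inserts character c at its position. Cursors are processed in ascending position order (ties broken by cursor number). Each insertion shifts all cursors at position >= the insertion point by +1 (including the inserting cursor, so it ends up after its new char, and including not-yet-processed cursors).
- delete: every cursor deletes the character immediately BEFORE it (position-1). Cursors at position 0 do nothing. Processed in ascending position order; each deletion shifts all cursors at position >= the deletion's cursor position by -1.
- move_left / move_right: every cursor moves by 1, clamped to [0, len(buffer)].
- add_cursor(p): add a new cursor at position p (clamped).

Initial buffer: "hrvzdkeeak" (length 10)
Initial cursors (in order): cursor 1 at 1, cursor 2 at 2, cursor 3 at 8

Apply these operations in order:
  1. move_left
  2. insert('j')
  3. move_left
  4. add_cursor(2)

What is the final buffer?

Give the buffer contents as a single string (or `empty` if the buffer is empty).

After op 1 (move_left): buffer="hrvzdkeeak" (len 10), cursors c1@0 c2@1 c3@7, authorship ..........
After op 2 (insert('j')): buffer="jhjrvzdkejeak" (len 13), cursors c1@1 c2@3 c3@10, authorship 1.2......3...
After op 3 (move_left): buffer="jhjrvzdkejeak" (len 13), cursors c1@0 c2@2 c3@9, authorship 1.2......3...
After op 4 (add_cursor(2)): buffer="jhjrvzdkejeak" (len 13), cursors c1@0 c2@2 c4@2 c3@9, authorship 1.2......3...

Answer: jhjrvzdkejeak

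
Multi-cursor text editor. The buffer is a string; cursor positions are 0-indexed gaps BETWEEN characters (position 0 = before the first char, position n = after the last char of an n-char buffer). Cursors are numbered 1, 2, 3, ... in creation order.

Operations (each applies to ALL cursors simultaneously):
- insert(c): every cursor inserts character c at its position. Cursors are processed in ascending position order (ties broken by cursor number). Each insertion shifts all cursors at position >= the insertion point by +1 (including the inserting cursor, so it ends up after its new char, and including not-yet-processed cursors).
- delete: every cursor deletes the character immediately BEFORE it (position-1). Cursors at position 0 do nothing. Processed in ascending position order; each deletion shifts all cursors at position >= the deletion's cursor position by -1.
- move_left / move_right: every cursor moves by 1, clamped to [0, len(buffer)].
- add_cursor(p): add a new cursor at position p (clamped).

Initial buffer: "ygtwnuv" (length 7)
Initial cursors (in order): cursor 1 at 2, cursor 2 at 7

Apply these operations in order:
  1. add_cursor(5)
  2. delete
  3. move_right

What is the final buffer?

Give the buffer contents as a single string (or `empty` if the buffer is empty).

After op 1 (add_cursor(5)): buffer="ygtwnuv" (len 7), cursors c1@2 c3@5 c2@7, authorship .......
After op 2 (delete): buffer="ytwu" (len 4), cursors c1@1 c3@3 c2@4, authorship ....
After op 3 (move_right): buffer="ytwu" (len 4), cursors c1@2 c2@4 c3@4, authorship ....

Answer: ytwu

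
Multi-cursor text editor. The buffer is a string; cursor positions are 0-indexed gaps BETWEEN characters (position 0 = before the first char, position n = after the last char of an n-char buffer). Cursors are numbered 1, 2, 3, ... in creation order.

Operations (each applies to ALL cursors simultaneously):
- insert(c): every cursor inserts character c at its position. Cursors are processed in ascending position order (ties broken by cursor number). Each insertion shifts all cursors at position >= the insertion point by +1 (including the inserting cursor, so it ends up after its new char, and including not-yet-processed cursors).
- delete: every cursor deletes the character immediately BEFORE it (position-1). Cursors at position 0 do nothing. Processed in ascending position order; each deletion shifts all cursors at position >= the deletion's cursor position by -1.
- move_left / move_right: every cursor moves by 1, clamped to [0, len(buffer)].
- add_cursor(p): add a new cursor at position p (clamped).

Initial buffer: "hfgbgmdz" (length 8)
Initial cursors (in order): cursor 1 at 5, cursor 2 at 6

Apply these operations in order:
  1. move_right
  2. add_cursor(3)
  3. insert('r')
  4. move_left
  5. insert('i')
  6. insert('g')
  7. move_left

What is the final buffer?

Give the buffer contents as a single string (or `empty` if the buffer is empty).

Answer: hfgigrbgmigrdigrz

Derivation:
After op 1 (move_right): buffer="hfgbgmdz" (len 8), cursors c1@6 c2@7, authorship ........
After op 2 (add_cursor(3)): buffer="hfgbgmdz" (len 8), cursors c3@3 c1@6 c2@7, authorship ........
After op 3 (insert('r')): buffer="hfgrbgmrdrz" (len 11), cursors c3@4 c1@8 c2@10, authorship ...3...1.2.
After op 4 (move_left): buffer="hfgrbgmrdrz" (len 11), cursors c3@3 c1@7 c2@9, authorship ...3...1.2.
After op 5 (insert('i')): buffer="hfgirbgmirdirz" (len 14), cursors c3@4 c1@9 c2@12, authorship ...33...11.22.
After op 6 (insert('g')): buffer="hfgigrbgmigrdigrz" (len 17), cursors c3@5 c1@11 c2@15, authorship ...333...111.222.
After op 7 (move_left): buffer="hfgigrbgmigrdigrz" (len 17), cursors c3@4 c1@10 c2@14, authorship ...333...111.222.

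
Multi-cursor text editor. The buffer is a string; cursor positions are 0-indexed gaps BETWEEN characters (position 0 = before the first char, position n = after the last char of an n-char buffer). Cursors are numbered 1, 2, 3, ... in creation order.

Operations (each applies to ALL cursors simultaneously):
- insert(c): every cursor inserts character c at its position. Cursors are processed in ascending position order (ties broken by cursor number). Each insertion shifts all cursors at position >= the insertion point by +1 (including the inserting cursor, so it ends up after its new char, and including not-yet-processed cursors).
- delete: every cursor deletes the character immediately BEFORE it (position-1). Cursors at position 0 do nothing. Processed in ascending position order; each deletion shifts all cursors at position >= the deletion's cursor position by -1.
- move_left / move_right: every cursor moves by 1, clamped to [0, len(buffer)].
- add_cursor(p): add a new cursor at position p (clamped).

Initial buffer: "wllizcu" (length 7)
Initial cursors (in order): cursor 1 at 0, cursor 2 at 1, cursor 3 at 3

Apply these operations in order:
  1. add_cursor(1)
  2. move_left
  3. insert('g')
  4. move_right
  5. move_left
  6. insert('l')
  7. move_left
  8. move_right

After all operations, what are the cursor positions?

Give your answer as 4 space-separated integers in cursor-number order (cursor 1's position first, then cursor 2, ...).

After op 1 (add_cursor(1)): buffer="wllizcu" (len 7), cursors c1@0 c2@1 c4@1 c3@3, authorship .......
After op 2 (move_left): buffer="wllizcu" (len 7), cursors c1@0 c2@0 c4@0 c3@2, authorship .......
After op 3 (insert('g')): buffer="gggwlglizcu" (len 11), cursors c1@3 c2@3 c4@3 c3@6, authorship 124..3.....
After op 4 (move_right): buffer="gggwlglizcu" (len 11), cursors c1@4 c2@4 c4@4 c3@7, authorship 124..3.....
After op 5 (move_left): buffer="gggwlglizcu" (len 11), cursors c1@3 c2@3 c4@3 c3@6, authorship 124..3.....
After op 6 (insert('l')): buffer="ggglllwlgllizcu" (len 15), cursors c1@6 c2@6 c4@6 c3@10, authorship 124124..33.....
After op 7 (move_left): buffer="ggglllwlgllizcu" (len 15), cursors c1@5 c2@5 c4@5 c3@9, authorship 124124..33.....
After op 8 (move_right): buffer="ggglllwlgllizcu" (len 15), cursors c1@6 c2@6 c4@6 c3@10, authorship 124124..33.....

Answer: 6 6 10 6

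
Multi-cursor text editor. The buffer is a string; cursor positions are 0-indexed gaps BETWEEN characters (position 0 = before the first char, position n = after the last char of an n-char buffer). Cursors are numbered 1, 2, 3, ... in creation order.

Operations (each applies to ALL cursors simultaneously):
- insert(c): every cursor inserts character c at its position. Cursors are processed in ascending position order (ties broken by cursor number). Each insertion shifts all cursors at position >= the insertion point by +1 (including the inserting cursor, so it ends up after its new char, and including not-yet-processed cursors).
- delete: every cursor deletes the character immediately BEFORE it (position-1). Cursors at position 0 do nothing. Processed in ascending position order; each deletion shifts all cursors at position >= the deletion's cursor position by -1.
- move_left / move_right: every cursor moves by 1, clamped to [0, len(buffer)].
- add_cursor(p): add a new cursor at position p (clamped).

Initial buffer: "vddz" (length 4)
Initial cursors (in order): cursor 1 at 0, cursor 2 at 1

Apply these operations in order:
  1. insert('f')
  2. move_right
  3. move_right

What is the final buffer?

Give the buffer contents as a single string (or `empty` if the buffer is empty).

After op 1 (insert('f')): buffer="fvfddz" (len 6), cursors c1@1 c2@3, authorship 1.2...
After op 2 (move_right): buffer="fvfddz" (len 6), cursors c1@2 c2@4, authorship 1.2...
After op 3 (move_right): buffer="fvfddz" (len 6), cursors c1@3 c2@5, authorship 1.2...

Answer: fvfddz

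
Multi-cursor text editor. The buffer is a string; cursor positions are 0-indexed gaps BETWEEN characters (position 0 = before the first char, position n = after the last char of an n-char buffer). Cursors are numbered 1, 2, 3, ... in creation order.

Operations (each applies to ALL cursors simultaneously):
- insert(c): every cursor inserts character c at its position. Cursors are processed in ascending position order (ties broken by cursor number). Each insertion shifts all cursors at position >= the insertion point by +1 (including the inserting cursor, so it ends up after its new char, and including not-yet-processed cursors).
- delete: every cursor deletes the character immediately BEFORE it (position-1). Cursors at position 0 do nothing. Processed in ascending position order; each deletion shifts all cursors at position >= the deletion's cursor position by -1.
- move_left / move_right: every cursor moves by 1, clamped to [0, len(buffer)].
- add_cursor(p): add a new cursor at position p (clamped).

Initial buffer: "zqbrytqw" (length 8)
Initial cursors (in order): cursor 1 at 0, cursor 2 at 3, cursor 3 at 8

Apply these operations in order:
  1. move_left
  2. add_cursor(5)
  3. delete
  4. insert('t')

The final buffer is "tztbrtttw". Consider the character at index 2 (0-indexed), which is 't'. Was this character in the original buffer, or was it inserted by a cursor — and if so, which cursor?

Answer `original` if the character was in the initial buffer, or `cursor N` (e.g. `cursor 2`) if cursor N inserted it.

Answer: cursor 2

Derivation:
After op 1 (move_left): buffer="zqbrytqw" (len 8), cursors c1@0 c2@2 c3@7, authorship ........
After op 2 (add_cursor(5)): buffer="zqbrytqw" (len 8), cursors c1@0 c2@2 c4@5 c3@7, authorship ........
After op 3 (delete): buffer="zbrtw" (len 5), cursors c1@0 c2@1 c4@3 c3@4, authorship .....
After op 4 (insert('t')): buffer="tztbrtttw" (len 9), cursors c1@1 c2@3 c4@6 c3@8, authorship 1.2..4.3.
Authorship (.=original, N=cursor N): 1 . 2 . . 4 . 3 .
Index 2: author = 2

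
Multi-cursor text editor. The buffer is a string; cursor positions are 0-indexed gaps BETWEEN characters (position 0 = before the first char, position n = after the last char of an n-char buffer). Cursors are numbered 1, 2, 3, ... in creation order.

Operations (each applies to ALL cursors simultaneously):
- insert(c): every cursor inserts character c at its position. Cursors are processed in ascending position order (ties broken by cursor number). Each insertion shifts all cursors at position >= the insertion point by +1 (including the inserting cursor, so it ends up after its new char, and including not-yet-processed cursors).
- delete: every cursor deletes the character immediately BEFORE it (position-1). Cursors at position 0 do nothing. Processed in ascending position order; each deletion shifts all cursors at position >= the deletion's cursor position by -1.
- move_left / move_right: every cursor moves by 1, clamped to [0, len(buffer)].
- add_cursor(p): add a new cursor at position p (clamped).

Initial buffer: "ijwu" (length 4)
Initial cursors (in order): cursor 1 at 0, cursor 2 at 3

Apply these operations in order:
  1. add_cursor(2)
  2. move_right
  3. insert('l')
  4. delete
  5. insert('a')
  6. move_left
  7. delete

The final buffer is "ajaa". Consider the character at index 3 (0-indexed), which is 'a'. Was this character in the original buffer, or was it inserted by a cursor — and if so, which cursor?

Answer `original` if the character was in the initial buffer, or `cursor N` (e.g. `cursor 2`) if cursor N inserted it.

After op 1 (add_cursor(2)): buffer="ijwu" (len 4), cursors c1@0 c3@2 c2@3, authorship ....
After op 2 (move_right): buffer="ijwu" (len 4), cursors c1@1 c3@3 c2@4, authorship ....
After op 3 (insert('l')): buffer="iljwlul" (len 7), cursors c1@2 c3@5 c2@7, authorship .1..3.2
After op 4 (delete): buffer="ijwu" (len 4), cursors c1@1 c3@3 c2@4, authorship ....
After op 5 (insert('a')): buffer="iajwaua" (len 7), cursors c1@2 c3@5 c2@7, authorship .1..3.2
After op 6 (move_left): buffer="iajwaua" (len 7), cursors c1@1 c3@4 c2@6, authorship .1..3.2
After op 7 (delete): buffer="ajaa" (len 4), cursors c1@0 c3@2 c2@3, authorship 1.32
Authorship (.=original, N=cursor N): 1 . 3 2
Index 3: author = 2

Answer: cursor 2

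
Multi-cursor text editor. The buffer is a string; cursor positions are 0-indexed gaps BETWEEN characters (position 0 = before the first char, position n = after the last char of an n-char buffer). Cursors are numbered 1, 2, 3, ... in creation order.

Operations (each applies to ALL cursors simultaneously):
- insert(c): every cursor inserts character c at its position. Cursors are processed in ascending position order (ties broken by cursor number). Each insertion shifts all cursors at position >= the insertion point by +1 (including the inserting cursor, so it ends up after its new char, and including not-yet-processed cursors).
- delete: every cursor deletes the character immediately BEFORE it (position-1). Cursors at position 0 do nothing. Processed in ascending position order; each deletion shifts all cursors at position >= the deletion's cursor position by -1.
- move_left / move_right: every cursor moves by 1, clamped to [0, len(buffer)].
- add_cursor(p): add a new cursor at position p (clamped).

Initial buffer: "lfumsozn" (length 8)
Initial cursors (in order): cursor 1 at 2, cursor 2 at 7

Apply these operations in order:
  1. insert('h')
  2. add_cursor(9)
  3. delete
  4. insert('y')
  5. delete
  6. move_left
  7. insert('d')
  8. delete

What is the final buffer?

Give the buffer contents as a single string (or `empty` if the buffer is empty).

After op 1 (insert('h')): buffer="lfhumsozhn" (len 10), cursors c1@3 c2@9, authorship ..1.....2.
After op 2 (add_cursor(9)): buffer="lfhumsozhn" (len 10), cursors c1@3 c2@9 c3@9, authorship ..1.....2.
After op 3 (delete): buffer="lfumson" (len 7), cursors c1@2 c2@6 c3@6, authorship .......
After op 4 (insert('y')): buffer="lfyumsoyyn" (len 10), cursors c1@3 c2@9 c3@9, authorship ..1....23.
After op 5 (delete): buffer="lfumson" (len 7), cursors c1@2 c2@6 c3@6, authorship .......
After op 6 (move_left): buffer="lfumson" (len 7), cursors c1@1 c2@5 c3@5, authorship .......
After op 7 (insert('d')): buffer="ldfumsddon" (len 10), cursors c1@2 c2@8 c3@8, authorship .1....23..
After op 8 (delete): buffer="lfumson" (len 7), cursors c1@1 c2@5 c3@5, authorship .......

Answer: lfumson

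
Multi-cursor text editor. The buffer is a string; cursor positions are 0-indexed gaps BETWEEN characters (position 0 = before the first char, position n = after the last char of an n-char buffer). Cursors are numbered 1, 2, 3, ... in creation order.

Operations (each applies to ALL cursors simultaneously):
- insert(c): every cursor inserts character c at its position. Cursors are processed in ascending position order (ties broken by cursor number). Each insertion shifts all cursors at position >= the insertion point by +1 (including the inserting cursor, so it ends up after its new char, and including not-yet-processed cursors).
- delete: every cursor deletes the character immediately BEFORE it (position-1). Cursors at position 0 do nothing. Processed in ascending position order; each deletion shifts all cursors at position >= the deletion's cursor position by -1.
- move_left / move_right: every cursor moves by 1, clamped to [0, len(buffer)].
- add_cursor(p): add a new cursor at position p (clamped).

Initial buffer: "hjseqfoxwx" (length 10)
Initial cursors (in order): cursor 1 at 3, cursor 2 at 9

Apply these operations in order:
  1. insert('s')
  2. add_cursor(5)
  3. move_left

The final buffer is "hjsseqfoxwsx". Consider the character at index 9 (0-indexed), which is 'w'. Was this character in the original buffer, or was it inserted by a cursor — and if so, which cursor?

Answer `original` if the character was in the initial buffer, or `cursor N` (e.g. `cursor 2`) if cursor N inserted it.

Answer: original

Derivation:
After op 1 (insert('s')): buffer="hjsseqfoxwsx" (len 12), cursors c1@4 c2@11, authorship ...1......2.
After op 2 (add_cursor(5)): buffer="hjsseqfoxwsx" (len 12), cursors c1@4 c3@5 c2@11, authorship ...1......2.
After op 3 (move_left): buffer="hjsseqfoxwsx" (len 12), cursors c1@3 c3@4 c2@10, authorship ...1......2.
Authorship (.=original, N=cursor N): . . . 1 . . . . . . 2 .
Index 9: author = original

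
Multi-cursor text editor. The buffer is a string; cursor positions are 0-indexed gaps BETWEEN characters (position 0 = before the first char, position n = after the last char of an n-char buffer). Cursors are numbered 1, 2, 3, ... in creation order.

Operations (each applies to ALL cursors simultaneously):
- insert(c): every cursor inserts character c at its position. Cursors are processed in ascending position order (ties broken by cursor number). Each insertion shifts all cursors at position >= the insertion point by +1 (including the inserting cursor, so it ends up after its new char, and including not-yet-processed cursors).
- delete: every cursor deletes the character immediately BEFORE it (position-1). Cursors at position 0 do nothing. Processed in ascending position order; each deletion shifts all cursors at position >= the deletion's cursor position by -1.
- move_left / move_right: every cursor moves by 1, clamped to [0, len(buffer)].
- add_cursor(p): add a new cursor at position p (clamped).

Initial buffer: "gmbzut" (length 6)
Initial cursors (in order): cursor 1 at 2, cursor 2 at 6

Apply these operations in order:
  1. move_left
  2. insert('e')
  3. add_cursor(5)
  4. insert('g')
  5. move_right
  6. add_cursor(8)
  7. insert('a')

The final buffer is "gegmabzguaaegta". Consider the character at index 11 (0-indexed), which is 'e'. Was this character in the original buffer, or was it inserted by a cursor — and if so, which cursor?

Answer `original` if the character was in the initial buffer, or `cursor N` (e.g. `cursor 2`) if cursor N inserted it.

Answer: cursor 2

Derivation:
After op 1 (move_left): buffer="gmbzut" (len 6), cursors c1@1 c2@5, authorship ......
After op 2 (insert('e')): buffer="gembzuet" (len 8), cursors c1@2 c2@7, authorship .1....2.
After op 3 (add_cursor(5)): buffer="gembzuet" (len 8), cursors c1@2 c3@5 c2@7, authorship .1....2.
After op 4 (insert('g')): buffer="gegmbzguegt" (len 11), cursors c1@3 c3@7 c2@10, authorship .11...3.22.
After op 5 (move_right): buffer="gegmbzguegt" (len 11), cursors c1@4 c3@8 c2@11, authorship .11...3.22.
After op 6 (add_cursor(8)): buffer="gegmbzguegt" (len 11), cursors c1@4 c3@8 c4@8 c2@11, authorship .11...3.22.
After op 7 (insert('a')): buffer="gegmabzguaaegta" (len 15), cursors c1@5 c3@11 c4@11 c2@15, authorship .11.1..3.3422.2
Authorship (.=original, N=cursor N): . 1 1 . 1 . . 3 . 3 4 2 2 . 2
Index 11: author = 2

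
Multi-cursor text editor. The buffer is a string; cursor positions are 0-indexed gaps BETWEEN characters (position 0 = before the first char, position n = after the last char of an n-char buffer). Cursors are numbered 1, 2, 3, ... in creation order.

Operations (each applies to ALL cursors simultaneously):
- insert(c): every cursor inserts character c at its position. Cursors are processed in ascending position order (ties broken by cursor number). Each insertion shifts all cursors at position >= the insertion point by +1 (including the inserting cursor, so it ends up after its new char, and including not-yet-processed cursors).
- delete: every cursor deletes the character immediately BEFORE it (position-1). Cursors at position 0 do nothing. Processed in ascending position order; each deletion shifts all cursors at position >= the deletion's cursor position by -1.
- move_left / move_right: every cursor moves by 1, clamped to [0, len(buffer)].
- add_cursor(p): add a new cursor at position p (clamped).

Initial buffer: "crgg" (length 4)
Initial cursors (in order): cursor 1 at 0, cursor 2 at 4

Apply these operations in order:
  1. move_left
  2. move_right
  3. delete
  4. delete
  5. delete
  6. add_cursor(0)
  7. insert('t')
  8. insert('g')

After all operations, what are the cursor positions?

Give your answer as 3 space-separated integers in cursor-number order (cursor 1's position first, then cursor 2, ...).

After op 1 (move_left): buffer="crgg" (len 4), cursors c1@0 c2@3, authorship ....
After op 2 (move_right): buffer="crgg" (len 4), cursors c1@1 c2@4, authorship ....
After op 3 (delete): buffer="rg" (len 2), cursors c1@0 c2@2, authorship ..
After op 4 (delete): buffer="r" (len 1), cursors c1@0 c2@1, authorship .
After op 5 (delete): buffer="" (len 0), cursors c1@0 c2@0, authorship 
After op 6 (add_cursor(0)): buffer="" (len 0), cursors c1@0 c2@0 c3@0, authorship 
After op 7 (insert('t')): buffer="ttt" (len 3), cursors c1@3 c2@3 c3@3, authorship 123
After op 8 (insert('g')): buffer="tttggg" (len 6), cursors c1@6 c2@6 c3@6, authorship 123123

Answer: 6 6 6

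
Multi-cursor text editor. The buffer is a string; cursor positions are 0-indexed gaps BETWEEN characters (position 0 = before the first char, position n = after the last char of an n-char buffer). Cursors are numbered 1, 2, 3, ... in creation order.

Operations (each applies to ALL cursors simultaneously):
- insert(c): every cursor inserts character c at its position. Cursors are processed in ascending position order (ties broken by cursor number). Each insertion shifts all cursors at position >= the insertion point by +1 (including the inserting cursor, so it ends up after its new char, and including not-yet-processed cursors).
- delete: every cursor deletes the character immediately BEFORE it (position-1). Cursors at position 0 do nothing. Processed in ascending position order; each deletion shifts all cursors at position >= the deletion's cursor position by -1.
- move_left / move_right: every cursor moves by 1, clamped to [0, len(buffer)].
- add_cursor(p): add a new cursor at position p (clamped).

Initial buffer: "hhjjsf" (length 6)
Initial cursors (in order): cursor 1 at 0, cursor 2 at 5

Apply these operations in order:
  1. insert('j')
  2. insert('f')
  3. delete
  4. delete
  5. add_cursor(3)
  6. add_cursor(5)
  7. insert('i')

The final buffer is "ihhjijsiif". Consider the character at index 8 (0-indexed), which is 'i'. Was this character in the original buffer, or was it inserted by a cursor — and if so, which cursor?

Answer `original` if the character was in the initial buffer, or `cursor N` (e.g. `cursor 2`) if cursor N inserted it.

After op 1 (insert('j')): buffer="jhhjjsjf" (len 8), cursors c1@1 c2@7, authorship 1.....2.
After op 2 (insert('f')): buffer="jfhhjjsjff" (len 10), cursors c1@2 c2@9, authorship 11.....22.
After op 3 (delete): buffer="jhhjjsjf" (len 8), cursors c1@1 c2@7, authorship 1.....2.
After op 4 (delete): buffer="hhjjsf" (len 6), cursors c1@0 c2@5, authorship ......
After op 5 (add_cursor(3)): buffer="hhjjsf" (len 6), cursors c1@0 c3@3 c2@5, authorship ......
After op 6 (add_cursor(5)): buffer="hhjjsf" (len 6), cursors c1@0 c3@3 c2@5 c4@5, authorship ......
After op 7 (insert('i')): buffer="ihhjijsiif" (len 10), cursors c1@1 c3@5 c2@9 c4@9, authorship 1...3..24.
Authorship (.=original, N=cursor N): 1 . . . 3 . . 2 4 .
Index 8: author = 4

Answer: cursor 4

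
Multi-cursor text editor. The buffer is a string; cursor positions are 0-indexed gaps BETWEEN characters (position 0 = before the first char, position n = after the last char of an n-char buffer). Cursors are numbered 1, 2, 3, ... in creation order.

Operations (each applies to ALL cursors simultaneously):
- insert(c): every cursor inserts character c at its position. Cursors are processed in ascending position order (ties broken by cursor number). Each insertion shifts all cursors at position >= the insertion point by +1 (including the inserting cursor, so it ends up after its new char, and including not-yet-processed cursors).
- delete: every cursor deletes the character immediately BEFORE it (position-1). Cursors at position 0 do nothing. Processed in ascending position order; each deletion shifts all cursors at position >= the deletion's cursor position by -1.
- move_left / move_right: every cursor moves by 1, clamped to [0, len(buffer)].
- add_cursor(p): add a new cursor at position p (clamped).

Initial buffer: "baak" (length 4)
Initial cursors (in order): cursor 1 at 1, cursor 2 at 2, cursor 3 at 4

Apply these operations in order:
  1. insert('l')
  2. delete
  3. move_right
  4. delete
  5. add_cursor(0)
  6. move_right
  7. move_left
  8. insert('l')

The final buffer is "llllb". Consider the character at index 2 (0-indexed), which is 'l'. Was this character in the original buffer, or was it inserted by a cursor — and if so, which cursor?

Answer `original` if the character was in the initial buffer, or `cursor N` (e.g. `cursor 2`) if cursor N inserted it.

After op 1 (insert('l')): buffer="blalakl" (len 7), cursors c1@2 c2@4 c3@7, authorship .1.2..3
After op 2 (delete): buffer="baak" (len 4), cursors c1@1 c2@2 c3@4, authorship ....
After op 3 (move_right): buffer="baak" (len 4), cursors c1@2 c2@3 c3@4, authorship ....
After op 4 (delete): buffer="b" (len 1), cursors c1@1 c2@1 c3@1, authorship .
After op 5 (add_cursor(0)): buffer="b" (len 1), cursors c4@0 c1@1 c2@1 c3@1, authorship .
After op 6 (move_right): buffer="b" (len 1), cursors c1@1 c2@1 c3@1 c4@1, authorship .
After op 7 (move_left): buffer="b" (len 1), cursors c1@0 c2@0 c3@0 c4@0, authorship .
After op 8 (insert('l')): buffer="llllb" (len 5), cursors c1@4 c2@4 c3@4 c4@4, authorship 1234.
Authorship (.=original, N=cursor N): 1 2 3 4 .
Index 2: author = 3

Answer: cursor 3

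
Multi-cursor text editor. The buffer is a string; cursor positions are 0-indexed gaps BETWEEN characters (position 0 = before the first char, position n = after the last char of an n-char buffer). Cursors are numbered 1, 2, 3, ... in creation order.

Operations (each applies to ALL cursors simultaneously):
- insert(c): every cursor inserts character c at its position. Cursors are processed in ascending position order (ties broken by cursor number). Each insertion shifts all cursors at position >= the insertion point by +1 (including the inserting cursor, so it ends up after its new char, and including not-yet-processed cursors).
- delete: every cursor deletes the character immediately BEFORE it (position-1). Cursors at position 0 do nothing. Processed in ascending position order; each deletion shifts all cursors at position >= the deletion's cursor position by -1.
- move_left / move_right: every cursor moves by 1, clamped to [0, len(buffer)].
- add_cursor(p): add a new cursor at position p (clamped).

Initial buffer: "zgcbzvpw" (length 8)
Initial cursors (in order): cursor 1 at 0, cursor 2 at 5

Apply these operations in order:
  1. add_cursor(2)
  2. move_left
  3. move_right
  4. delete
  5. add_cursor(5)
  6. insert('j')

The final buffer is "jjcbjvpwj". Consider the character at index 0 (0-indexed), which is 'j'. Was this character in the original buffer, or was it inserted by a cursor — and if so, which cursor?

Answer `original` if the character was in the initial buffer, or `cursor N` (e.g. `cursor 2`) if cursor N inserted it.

Answer: cursor 1

Derivation:
After op 1 (add_cursor(2)): buffer="zgcbzvpw" (len 8), cursors c1@0 c3@2 c2@5, authorship ........
After op 2 (move_left): buffer="zgcbzvpw" (len 8), cursors c1@0 c3@1 c2@4, authorship ........
After op 3 (move_right): buffer="zgcbzvpw" (len 8), cursors c1@1 c3@2 c2@5, authorship ........
After op 4 (delete): buffer="cbvpw" (len 5), cursors c1@0 c3@0 c2@2, authorship .....
After op 5 (add_cursor(5)): buffer="cbvpw" (len 5), cursors c1@0 c3@0 c2@2 c4@5, authorship .....
After op 6 (insert('j')): buffer="jjcbjvpwj" (len 9), cursors c1@2 c3@2 c2@5 c4@9, authorship 13..2...4
Authorship (.=original, N=cursor N): 1 3 . . 2 . . . 4
Index 0: author = 1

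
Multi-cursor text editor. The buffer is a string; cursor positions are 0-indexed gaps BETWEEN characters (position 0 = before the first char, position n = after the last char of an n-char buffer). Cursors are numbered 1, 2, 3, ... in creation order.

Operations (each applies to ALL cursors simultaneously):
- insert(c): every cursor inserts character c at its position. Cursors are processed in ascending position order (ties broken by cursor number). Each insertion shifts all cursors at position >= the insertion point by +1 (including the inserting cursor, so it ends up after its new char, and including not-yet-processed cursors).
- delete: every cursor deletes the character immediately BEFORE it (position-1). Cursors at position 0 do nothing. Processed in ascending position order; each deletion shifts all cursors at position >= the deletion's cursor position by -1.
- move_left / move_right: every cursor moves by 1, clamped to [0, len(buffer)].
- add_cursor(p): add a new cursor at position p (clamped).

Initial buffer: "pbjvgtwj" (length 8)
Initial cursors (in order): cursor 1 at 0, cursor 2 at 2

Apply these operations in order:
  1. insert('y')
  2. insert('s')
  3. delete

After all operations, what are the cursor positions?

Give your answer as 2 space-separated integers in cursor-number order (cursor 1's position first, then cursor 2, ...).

After op 1 (insert('y')): buffer="ypbyjvgtwj" (len 10), cursors c1@1 c2@4, authorship 1..2......
After op 2 (insert('s')): buffer="yspbysjvgtwj" (len 12), cursors c1@2 c2@6, authorship 11..22......
After op 3 (delete): buffer="ypbyjvgtwj" (len 10), cursors c1@1 c2@4, authorship 1..2......

Answer: 1 4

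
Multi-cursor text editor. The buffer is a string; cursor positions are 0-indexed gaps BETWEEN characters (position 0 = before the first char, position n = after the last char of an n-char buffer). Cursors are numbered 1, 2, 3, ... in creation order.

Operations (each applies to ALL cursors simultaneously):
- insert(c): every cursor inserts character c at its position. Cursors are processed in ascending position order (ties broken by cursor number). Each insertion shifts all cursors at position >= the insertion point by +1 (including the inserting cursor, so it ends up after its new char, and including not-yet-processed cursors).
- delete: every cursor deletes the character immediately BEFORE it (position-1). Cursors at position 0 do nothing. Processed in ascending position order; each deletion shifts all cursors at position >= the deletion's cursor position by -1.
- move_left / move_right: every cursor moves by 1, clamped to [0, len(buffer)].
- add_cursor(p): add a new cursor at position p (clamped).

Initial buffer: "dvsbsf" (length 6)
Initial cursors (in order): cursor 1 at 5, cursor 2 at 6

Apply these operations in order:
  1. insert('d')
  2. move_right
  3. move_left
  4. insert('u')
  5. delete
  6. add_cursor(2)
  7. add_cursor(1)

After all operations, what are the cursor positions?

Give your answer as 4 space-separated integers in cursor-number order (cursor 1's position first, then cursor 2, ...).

Answer: 6 7 2 1

Derivation:
After op 1 (insert('d')): buffer="dvsbsdfd" (len 8), cursors c1@6 c2@8, authorship .....1.2
After op 2 (move_right): buffer="dvsbsdfd" (len 8), cursors c1@7 c2@8, authorship .....1.2
After op 3 (move_left): buffer="dvsbsdfd" (len 8), cursors c1@6 c2@7, authorship .....1.2
After op 4 (insert('u')): buffer="dvsbsdufud" (len 10), cursors c1@7 c2@9, authorship .....11.22
After op 5 (delete): buffer="dvsbsdfd" (len 8), cursors c1@6 c2@7, authorship .....1.2
After op 6 (add_cursor(2)): buffer="dvsbsdfd" (len 8), cursors c3@2 c1@6 c2@7, authorship .....1.2
After op 7 (add_cursor(1)): buffer="dvsbsdfd" (len 8), cursors c4@1 c3@2 c1@6 c2@7, authorship .....1.2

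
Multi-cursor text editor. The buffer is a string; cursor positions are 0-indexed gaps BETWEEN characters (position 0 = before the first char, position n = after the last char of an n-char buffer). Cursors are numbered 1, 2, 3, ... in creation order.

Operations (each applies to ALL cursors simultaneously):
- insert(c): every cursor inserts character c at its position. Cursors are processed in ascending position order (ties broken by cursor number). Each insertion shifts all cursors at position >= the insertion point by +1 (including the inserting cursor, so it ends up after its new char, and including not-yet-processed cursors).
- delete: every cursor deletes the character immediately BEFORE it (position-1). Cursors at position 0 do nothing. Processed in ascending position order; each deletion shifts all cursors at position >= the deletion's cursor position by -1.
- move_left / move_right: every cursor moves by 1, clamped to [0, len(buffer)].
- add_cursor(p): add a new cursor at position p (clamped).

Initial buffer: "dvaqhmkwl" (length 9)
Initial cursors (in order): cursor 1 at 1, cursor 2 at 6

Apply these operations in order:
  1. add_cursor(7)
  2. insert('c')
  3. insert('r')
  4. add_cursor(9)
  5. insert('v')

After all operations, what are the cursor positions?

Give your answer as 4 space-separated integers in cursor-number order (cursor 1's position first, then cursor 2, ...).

Answer: 4 13 17 11

Derivation:
After op 1 (add_cursor(7)): buffer="dvaqhmkwl" (len 9), cursors c1@1 c2@6 c3@7, authorship .........
After op 2 (insert('c')): buffer="dcvaqhmckcwl" (len 12), cursors c1@2 c2@8 c3@10, authorship .1.....2.3..
After op 3 (insert('r')): buffer="dcrvaqhmcrkcrwl" (len 15), cursors c1@3 c2@10 c3@13, authorship .11.....22.33..
After op 4 (add_cursor(9)): buffer="dcrvaqhmcrkcrwl" (len 15), cursors c1@3 c4@9 c2@10 c3@13, authorship .11.....22.33..
After op 5 (insert('v')): buffer="dcrvvaqhmcvrvkcrvwl" (len 19), cursors c1@4 c4@11 c2@13 c3@17, authorship .111.....2422.333..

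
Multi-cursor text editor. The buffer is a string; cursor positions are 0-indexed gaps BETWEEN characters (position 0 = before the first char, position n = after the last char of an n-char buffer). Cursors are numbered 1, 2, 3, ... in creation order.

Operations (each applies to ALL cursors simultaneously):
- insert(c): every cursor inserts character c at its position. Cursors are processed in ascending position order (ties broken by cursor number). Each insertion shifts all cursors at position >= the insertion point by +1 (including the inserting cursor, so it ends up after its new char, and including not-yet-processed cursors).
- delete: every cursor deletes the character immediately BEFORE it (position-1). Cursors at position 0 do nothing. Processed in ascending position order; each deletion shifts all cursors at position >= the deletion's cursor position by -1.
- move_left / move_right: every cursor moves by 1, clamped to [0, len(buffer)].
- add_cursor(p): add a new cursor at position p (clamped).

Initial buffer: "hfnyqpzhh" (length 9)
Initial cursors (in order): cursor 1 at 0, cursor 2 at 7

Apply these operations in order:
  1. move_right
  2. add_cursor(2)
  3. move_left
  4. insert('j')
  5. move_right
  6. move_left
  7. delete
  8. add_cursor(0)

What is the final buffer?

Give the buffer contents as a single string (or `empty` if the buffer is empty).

After op 1 (move_right): buffer="hfnyqpzhh" (len 9), cursors c1@1 c2@8, authorship .........
After op 2 (add_cursor(2)): buffer="hfnyqpzhh" (len 9), cursors c1@1 c3@2 c2@8, authorship .........
After op 3 (move_left): buffer="hfnyqpzhh" (len 9), cursors c1@0 c3@1 c2@7, authorship .........
After op 4 (insert('j')): buffer="jhjfnyqpzjhh" (len 12), cursors c1@1 c3@3 c2@10, authorship 1.3......2..
After op 5 (move_right): buffer="jhjfnyqpzjhh" (len 12), cursors c1@2 c3@4 c2@11, authorship 1.3......2..
After op 6 (move_left): buffer="jhjfnyqpzjhh" (len 12), cursors c1@1 c3@3 c2@10, authorship 1.3......2..
After op 7 (delete): buffer="hfnyqpzhh" (len 9), cursors c1@0 c3@1 c2@7, authorship .........
After op 8 (add_cursor(0)): buffer="hfnyqpzhh" (len 9), cursors c1@0 c4@0 c3@1 c2@7, authorship .........

Answer: hfnyqpzhh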